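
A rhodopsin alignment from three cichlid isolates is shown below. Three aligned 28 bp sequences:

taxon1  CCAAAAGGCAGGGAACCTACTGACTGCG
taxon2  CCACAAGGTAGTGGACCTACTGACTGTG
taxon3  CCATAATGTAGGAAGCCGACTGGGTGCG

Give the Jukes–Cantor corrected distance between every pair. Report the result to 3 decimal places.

d(taxon1,taxon2) = 0.204, d(taxon1,taxon3) = 0.360, d(taxon2,taxon3) = 0.485

taxon1–taxon2: 5/28 sites differ → p ≈ 0.178571, d = −0.75 ln(1 − 0.238095) = 0.203950 ≈ 0.204.
taxon1–taxon3: 8/28 sites differ → p ≈ 0.285714, d = −0.75 ln(1 − 0.380952) = 0.359679 ≈ 0.360.
taxon2–taxon3: 10/28 sites differ → p ≈ 0.357143, d = −0.75 ln(1 − 0.476191) = 0.484971 ≈ 0.485.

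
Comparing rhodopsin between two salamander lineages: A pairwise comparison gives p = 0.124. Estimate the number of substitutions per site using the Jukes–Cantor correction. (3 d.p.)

d = −(3/4) ln(1 − 4p/3) = −0.75 ln(1 − 0.165333) = −0.75 ln(0.834667)
  = −0.75 × (-0.180722) = 0.135542 substitutions/site.

0.136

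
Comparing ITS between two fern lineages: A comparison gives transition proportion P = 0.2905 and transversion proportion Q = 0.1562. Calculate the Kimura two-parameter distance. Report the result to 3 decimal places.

Under the Kimura two-parameter model, d = −½ ln(1 − 2P − Q) − ¼ ln(1 − 2Q).
1 − 2P − Q = 0.2628, giving −½ ln(0.2628) = 0.668181.
1 − 2Q = 0.6876, giving −¼ ln(0.6876) = 0.093637.
d = 0.668181 + 0.093637 = 0.761818.

0.762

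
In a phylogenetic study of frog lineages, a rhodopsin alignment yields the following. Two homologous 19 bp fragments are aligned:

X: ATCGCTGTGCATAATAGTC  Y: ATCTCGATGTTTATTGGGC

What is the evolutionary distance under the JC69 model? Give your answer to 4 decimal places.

0.6181

The sequences differ at 8 of 19 sites (4, 6, 7, 10, 11, 14, 16, 18), so p = 8/19 ≈ 0.421053.
d = −(3/4) ln(1 − 4p/3) = −0.75 ln(1 − 0.561404) = −0.75 ln(0.438596)
  = −0.75 × (-0.824177) = 0.618133 substitutions/site.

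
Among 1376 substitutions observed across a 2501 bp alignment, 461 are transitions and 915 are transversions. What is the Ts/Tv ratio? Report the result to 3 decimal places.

R = 461/915 = 0.503825… ≈ 0.504 (to 3 d.p.).

0.504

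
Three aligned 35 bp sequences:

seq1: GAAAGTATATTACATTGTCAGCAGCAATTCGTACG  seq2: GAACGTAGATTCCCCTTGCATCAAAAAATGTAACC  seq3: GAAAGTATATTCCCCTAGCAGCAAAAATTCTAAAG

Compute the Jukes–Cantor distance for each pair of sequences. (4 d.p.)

seq1–seq2: 15/35 sites differ → p ≈ 0.428571, d = −0.75 ln(1 − 0.571428) = 0.635472 ≈ 0.6355.
seq1–seq3: 10/35 sites differ → p ≈ 0.285714, d = −0.75 ln(1 − 0.380952) = 0.359679 ≈ 0.3597.
seq2–seq3: 8/35 sites differ → p ≈ 0.228571, d = −0.75 ln(1 − 0.304761) = 0.272625 ≈ 0.2726.

d(seq1,seq2) = 0.6355, d(seq1,seq3) = 0.3597, d(seq2,seq3) = 0.2726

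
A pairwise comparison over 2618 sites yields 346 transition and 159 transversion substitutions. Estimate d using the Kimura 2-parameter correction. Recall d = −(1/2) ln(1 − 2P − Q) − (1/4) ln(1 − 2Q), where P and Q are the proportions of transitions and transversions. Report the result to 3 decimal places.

P = 346/2618 ≈ 0.132162 and Q = 159/2618 ≈ 0.060733.
Under the Kimura two-parameter model, d = −½ ln(1 − 2P − Q) − ¼ ln(1 − 2Q).
1 − 2P − Q = 0.674943, giving −½ ln(0.674943) = 0.196564.
1 − 2Q = 0.878534, giving −¼ ln(0.878534) = 0.032375.
d = 0.196564 + 0.032375 = 0.228939.

0.229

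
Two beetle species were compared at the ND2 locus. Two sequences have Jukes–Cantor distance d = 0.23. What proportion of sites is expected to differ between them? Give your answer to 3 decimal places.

p = (3/4)(1 − e^(−4d/3)) = 0.75 × (1 − e^(-0.306667)) = 0.75 × (1 − 0.735896) = 0.198078.

0.198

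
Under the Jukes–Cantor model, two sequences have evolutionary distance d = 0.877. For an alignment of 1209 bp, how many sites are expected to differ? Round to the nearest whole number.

Invert JC69: p = (3/4)(1 − e^(−4d/3)) = 0.75 × (1 − e^(-1.169333)) = 0.75 × (1 − 0.310574) = 0.517070.
Expected differing sites = pL ≈ 0.517070 × 1209 = 625.13763 ≈ 625.

625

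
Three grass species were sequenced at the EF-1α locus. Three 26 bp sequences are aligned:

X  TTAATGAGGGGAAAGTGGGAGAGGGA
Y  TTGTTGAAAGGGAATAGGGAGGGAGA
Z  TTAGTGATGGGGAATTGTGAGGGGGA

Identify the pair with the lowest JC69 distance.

X–Y: 9/26 differ, p = 0.346, d = 0.464.
X–Z: 6/26 differ, p = 0.231, d = 0.276.
Y–Z: 7/26 differ, p = 0.269, d = 0.334.
The smallest distance is between X and Z.

X and Z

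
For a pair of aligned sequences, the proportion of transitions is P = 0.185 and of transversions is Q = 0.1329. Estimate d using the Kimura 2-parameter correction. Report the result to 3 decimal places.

Under the Kimura two-parameter model, d = −½ ln(1 − 2P − Q) − ¼ ln(1 − 2Q).
1 − 2P − Q = 0.4971, giving −½ ln(0.4971) = 0.349482.
1 − 2Q = 0.7342, giving −¼ ln(0.7342) = 0.077243.
d = 0.349482 + 0.077243 = 0.426725.

0.427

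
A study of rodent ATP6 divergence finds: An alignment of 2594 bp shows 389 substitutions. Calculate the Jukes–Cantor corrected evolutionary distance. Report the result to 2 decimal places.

0.17

p = 389/2594 ≈ 0.149961.
d = −(3/4) ln(1 − 4p/3) = −0.75 ln(1 − 0.199948) = −0.75 ln(0.800052)
  = −0.75 × (-0.223079) = 0.167309 substitutions/site.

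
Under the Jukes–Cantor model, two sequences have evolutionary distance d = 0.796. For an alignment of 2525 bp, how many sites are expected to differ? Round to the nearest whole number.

Invert JC69: p = (3/4)(1 − e^(−4d/3)) = 0.75 × (1 − e^(-1.061333)) = 0.75 × (1 − 0.345994) = 0.490505.
Expected differing sites = pL ≈ 0.490505 × 2525 = 1238.525125 ≈ 1239.

1239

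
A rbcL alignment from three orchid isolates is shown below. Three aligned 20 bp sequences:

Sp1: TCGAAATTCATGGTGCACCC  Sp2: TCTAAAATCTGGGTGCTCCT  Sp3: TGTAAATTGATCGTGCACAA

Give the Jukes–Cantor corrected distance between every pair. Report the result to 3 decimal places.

Sp1–Sp2: 6/20 sites differ → p = 0.3, d = −0.75 ln(1 − 0.4) = 0.383119 ≈ 0.383.
Sp1–Sp3: 6/20 sites differ → p = 0.3, d = −0.75 ln(1 − 0.4) = 0.383119 ≈ 0.383.
Sp2–Sp3: 9/20 sites differ → p = 0.45, d = −0.75 ln(1 − 0.6) = 0.687218 ≈ 0.687.

d(Sp1,Sp2) = 0.383, d(Sp1,Sp3) = 0.383, d(Sp2,Sp3) = 0.687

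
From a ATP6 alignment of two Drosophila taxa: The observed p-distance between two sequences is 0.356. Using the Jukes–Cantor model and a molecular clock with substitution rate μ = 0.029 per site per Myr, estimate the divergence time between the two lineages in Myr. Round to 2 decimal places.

d = −(3/4) ln(1 − 4p/3) = −0.75 ln(1 − 0.474667) = −0.75 ln(0.525333)
  = −0.75 × (-0.643723) = 0.482792 substitutions/site.
Under a molecular clock d = 2μt, so t = d/(2μ) = 0.482792 / (2 × 0.029) = 8.32 Myr.

8.32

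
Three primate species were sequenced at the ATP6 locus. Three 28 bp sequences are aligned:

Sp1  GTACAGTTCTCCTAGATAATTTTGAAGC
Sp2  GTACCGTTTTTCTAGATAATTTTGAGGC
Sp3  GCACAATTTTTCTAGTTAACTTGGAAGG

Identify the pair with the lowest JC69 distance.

Sp1 and Sp2

Sp1–Sp2: 4/28 differ, p = 0.143, d = 0.158.
Sp1–Sp3: 8/28 differ, p = 0.286, d = 0.360.
Sp2–Sp3: 8/28 differ, p = 0.286, d = 0.360.
The smallest distance is between Sp1 and Sp2.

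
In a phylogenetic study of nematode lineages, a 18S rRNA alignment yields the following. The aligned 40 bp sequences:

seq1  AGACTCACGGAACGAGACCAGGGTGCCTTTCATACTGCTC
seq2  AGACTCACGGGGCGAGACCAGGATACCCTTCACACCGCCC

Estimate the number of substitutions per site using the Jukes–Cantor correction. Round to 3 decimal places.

The sequences differ at 8 of 40 sites (11, 12, 23, 25, 28, 33, 36, 39), so p = 8/40 = 0.2.
d = −(3/4) ln(1 − 4p/3) = −0.75 ln(1 − 0.266667) = −0.75 ln(0.733333)
  = −0.75 × (-0.310155) = 0.232616 substitutions/site.

0.233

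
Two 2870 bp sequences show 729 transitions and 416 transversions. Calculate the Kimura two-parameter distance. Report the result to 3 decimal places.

0.615

P = 729/2870 ≈ 0.254007 and Q = 416/2870 ≈ 0.144948.
Under the Kimura two-parameter model, d = −½ ln(1 − 2P − Q) − ¼ ln(1 − 2Q).
1 − 2P − Q = 0.347038, giving −½ ln(0.347038) = 0.529160.
1 − 2Q = 0.710104, giving −¼ ln(0.710104) = 0.085586.
d = 0.529160 + 0.085586 = 0.614746.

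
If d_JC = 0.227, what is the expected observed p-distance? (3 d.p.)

0.196

p = (3/4)(1 − e^(−4d/3)) = 0.75 × (1 − e^(-0.302667)) = 0.75 × (1 − 0.738845) = 0.195866.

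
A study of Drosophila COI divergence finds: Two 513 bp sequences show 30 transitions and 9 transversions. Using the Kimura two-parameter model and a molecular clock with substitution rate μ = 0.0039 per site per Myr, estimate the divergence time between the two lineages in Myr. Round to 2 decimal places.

10.40

P = 30/513 ≈ 0.05848 and Q = 9/513 ≈ 0.017544.
Under the Kimura two-parameter model, d = −½ ln(1 − 2P − Q) − ¼ ln(1 − 2Q).
1 − 2P − Q = 0.865496, giving −½ ln(0.865496) = 0.072226.
1 − 2Q = 0.964912, giving −¼ ln(0.964912) = 0.008930.
d = 0.072226 + 0.008930 = 0.081156.
Under a molecular clock d = 2μt, so t = d/(2μ) = 0.081156 / (2 × 0.0039) = 10.40 Myr.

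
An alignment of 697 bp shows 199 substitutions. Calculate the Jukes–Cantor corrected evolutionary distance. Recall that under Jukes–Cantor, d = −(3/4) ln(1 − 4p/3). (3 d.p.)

0.359

p = 199/697 ≈ 0.285509.
d = −(3/4) ln(1 − 4p/3) = −0.75 ln(1 − 0.380679) = −0.75 ln(0.619321)
  = −0.75 × (-0.479132) = 0.359349 substitutions/site.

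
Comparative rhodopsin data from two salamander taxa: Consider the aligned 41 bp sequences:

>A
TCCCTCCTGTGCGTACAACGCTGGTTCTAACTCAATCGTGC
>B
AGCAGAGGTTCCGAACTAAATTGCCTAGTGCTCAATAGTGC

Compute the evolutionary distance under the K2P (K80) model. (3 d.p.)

Of 41 sites, 4 differences are transitions and 17 are transversions, so P = 4/41 ≈ 0.097561 and Q = 17/41 ≈ 0.414634.
Under the Kimura two-parameter model, d = −½ ln(1 − 2P − Q) − ¼ ln(1 − 2Q).
1 − 2P − Q = 0.390244, giving −½ ln(0.390244) = 0.470492.
1 − 2Q = 0.170732, giving −¼ ln(0.170732) = 0.441915.
d = 0.470492 + 0.441915 = 0.912407.

0.912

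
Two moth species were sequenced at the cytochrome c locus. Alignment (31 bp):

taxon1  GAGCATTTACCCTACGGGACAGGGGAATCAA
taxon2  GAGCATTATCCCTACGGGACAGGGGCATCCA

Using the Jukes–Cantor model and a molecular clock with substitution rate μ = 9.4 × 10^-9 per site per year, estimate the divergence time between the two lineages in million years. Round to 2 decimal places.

The sequences differ at 4 of 31 sites (8, 9, 26, 30), so p = 4/31 ≈ 0.129032.
d = −(3/4) ln(1 − 4p/3) = −0.75 ln(1 − 0.172043) = −0.75 ln(0.827957)
  = −0.75 × (-0.188794) = 0.141596 substitutions/site.
Under a molecular clock d = 2μt, so t = d/(2μ) = 0.141596 / (2 × 9.4 × 10^-9) = 7.53 million years.

7.53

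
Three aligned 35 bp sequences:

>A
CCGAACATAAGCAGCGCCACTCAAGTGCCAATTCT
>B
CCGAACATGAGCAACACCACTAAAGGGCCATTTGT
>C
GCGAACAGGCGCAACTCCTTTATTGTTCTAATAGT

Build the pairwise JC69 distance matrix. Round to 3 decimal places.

d(A,B) = 0.233, d(A,C) = 0.635, d(B,C) = 0.513

A–B: 7/35 sites differ → p = 0.2, d = −0.75 ln(1 − 0.266667) = 0.232617 ≈ 0.233.
A–C: 15/35 sites differ → p ≈ 0.428571, d = −0.75 ln(1 − 0.571428) = 0.635472 ≈ 0.635.
B–C: 13/35 sites differ → p ≈ 0.371429, d = −0.75 ln(1 − 0.495239) = 0.512753 ≈ 0.513.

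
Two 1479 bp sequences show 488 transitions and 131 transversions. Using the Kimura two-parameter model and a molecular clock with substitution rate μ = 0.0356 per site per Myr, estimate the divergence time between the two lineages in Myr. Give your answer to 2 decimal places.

P = 488/1479 ≈ 0.329953 and Q = 131/1479 ≈ 0.088573.
Under the Kimura two-parameter model, d = −½ ln(1 − 2P − Q) − ¼ ln(1 − 2Q).
1 − 2P − Q = 0.251521, giving −½ ln(0.251521) = 0.690114.
1 − 2Q = 0.822854, giving −¼ ln(0.822854) = 0.048744.
d = 0.690114 + 0.048744 = 0.738858.
Under a molecular clock d = 2μt, so t = d/(2μ) = 0.738858 / (2 × 0.0356) = 10.38 Myr.

10.38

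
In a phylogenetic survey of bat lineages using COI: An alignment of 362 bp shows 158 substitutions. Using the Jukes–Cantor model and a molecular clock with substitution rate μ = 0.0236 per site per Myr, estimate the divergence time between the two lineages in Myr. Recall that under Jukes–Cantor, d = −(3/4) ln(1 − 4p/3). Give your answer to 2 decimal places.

13.86

p = 158/362 ≈ 0.436464.
d = −(3/4) ln(1 − 4p/3) = −0.75 ln(1 − 0.581952) = −0.75 ln(0.418048)
  = −0.75 × (-0.872159) = 0.654119 substitutions/site.
Under a molecular clock d = 2μt, so t = d/(2μ) = 0.654119 / (2 × 0.0236) = 13.86 Myr.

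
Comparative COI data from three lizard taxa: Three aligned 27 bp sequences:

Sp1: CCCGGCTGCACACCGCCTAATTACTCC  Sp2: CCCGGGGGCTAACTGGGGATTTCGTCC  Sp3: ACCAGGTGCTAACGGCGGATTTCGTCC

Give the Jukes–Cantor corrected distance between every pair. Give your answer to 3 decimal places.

Sp1–Sp2: 11/27 sites differ → p ≈ 0.407407, d = −0.75 ln(1 − 0.543209) = 0.587647 ≈ 0.588.
Sp1–Sp3: 11/27 sites differ → p ≈ 0.407407, d = −0.75 ln(1 − 0.543209) = 0.587647 ≈ 0.588.
Sp2–Sp3: 5/27 sites differ → p ≈ 0.185185, d = −0.75 ln(1 − 0.246913) = 0.212681 ≈ 0.213.

d(Sp1,Sp2) = 0.588, d(Sp1,Sp3) = 0.588, d(Sp2,Sp3) = 0.213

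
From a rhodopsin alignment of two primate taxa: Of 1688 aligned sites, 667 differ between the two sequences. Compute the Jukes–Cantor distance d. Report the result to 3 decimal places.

0.561

p = 667/1688 ≈ 0.395142.
d = −(3/4) ln(1 − 4p/3) = −0.75 ln(1 − 0.526856) = −0.75 ln(0.473144)
  = −0.75 × (-0.748355) = 0.561266 substitutions/site.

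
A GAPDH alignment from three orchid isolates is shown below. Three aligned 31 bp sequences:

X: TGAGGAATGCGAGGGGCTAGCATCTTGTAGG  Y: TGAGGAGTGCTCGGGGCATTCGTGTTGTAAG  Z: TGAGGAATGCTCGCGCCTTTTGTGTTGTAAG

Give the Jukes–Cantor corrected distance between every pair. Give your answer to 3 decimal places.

X–Y: 9/31 sites differ → p ≈ 0.290323, d = −0.75 ln(1 − 0.387097) = 0.367161 ≈ 0.367.
X–Z: 10/31 sites differ → p ≈ 0.322581, d = −0.75 ln(1 − 0.430108) = 0.421731 ≈ 0.422.
Y–Z: 5/31 sites differ → p ≈ 0.16129, d = −0.75 ln(1 − 0.215053) = 0.181604 ≈ 0.182.

d(X,Y) = 0.367, d(X,Z) = 0.422, d(Y,Z) = 0.182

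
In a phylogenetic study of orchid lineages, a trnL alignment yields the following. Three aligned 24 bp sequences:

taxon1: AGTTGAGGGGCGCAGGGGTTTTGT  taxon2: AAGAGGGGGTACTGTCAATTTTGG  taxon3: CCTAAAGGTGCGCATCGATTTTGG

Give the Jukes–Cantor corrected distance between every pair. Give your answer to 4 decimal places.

taxon1–taxon2: 14/24 sites differ → p ≈ 0.583333, d = −0.75 ln(1 − 0.777777) = 1.128055 ≈ 1.1281.
taxon1–taxon3: 9/24 sites differ → p = 0.375, d = −0.75 ln(1 − 0.5) = 0.519860 ≈ 0.5199.
taxon2–taxon3: 12/24 sites differ → p = 0.5, d = −0.75 ln(1 − 0.666667) = 0.823960 ≈ 0.8240.

d(taxon1,taxon2) = 1.1281, d(taxon1,taxon3) = 0.5199, d(taxon2,taxon3) = 0.8240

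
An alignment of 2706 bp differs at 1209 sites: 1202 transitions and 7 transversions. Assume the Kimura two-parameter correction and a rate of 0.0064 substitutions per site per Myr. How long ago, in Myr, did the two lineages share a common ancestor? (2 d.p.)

P = 1202/2706 ≈ 0.444198 and Q = 7/2706 ≈ 0.002587.
Under the Kimura two-parameter model, d = −½ ln(1 − 2P − Q) − ¼ ln(1 − 2Q).
1 − 2P − Q = 0.109017, giving −½ ln(0.109017) = 1.108126.
1 − 2Q = 0.994826, giving −¼ ln(0.994826) = 0.001297.
d = 1.108126 + 0.001297 = 1.109423.
Under a molecular clock d = 2μt, so t = d/(2μ) = 1.109423 / (2 × 0.0064) = 86.67 Myr.

86.67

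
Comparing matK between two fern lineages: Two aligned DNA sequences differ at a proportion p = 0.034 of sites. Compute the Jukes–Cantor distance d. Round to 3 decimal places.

0.035

d = −(3/4) ln(1 − 4p/3) = −0.75 ln(1 − 0.045333) = −0.75 ln(0.954667)
  = −0.75 × (-0.046393) = 0.034795 substitutions/site.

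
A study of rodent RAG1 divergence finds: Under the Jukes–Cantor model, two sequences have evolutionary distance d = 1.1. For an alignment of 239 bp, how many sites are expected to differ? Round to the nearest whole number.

138

Invert JC69: p = (3/4)(1 − e^(−4d/3)) = 0.75 × (1 − e^(-1.466667)) = 0.75 × (1 − 0.230693) = 0.576980.
Expected differing sites = pL ≈ 0.576980 × 239 = 137.89822 ≈ 138.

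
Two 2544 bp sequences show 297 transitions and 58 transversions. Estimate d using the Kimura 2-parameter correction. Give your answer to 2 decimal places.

P = 297/2544 ≈ 0.116745 and Q = 58/2544 ≈ 0.022799.
Under the Kimura two-parameter model, d = −½ ln(1 − 2P − Q) − ¼ ln(1 − 2Q).
1 − 2P − Q = 0.743711, giving −½ ln(0.743711) = 0.148051.
1 − 2Q = 0.954402, giving −¼ ln(0.954402) = 0.011668.
d = 0.148051 + 0.011668 = 0.159719.

0.16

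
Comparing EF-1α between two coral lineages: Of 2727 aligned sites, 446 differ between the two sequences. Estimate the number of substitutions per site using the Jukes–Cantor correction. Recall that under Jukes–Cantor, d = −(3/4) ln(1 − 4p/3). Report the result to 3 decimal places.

0.184

p = 446/2727 ≈ 0.16355.
d = −(3/4) ln(1 − 4p/3) = −0.75 ln(1 − 0.218067) = −0.75 ln(0.781933)
  = −0.75 × (-0.245986) = 0.184490 substitutions/site.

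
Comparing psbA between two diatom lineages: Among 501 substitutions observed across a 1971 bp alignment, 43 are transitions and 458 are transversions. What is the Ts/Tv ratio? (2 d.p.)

0.09

R = 43/458 = 0.093886… ≈ 0.09 (to 2 d.p.).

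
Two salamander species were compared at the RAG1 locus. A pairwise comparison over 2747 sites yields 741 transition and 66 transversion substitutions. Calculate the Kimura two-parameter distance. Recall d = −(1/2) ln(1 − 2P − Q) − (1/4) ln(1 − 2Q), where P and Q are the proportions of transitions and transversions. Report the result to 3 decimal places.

P = 741/2747 ≈ 0.269749 and Q = 66/2747 ≈ 0.024026.
Under the Kimura two-parameter model, d = −½ ln(1 − 2P − Q) − ¼ ln(1 − 2Q).
1 − 2P − Q = 0.436476, giving −½ ln(0.436476) = 0.414511.
1 − 2Q = 0.951948, giving −¼ ln(0.951948) = 0.012311.
d = 0.414511 + 0.012311 = 0.426822.

0.427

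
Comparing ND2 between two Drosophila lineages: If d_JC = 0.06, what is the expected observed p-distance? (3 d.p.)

p = (3/4)(1 − e^(−4d/3)) = 0.75 × (1 − e^(-0.08)) = 0.75 × (1 − 0.923116) = 0.057663.

0.058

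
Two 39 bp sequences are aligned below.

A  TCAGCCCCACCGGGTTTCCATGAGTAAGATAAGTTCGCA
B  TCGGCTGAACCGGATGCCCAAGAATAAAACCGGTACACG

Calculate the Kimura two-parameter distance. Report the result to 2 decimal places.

Of 39 sites, 10 differences are transitions and 6 are transversions, so P = 10/39 ≈ 0.25641 and Q = 6/39 ≈ 0.153846.
Under the Kimura two-parameter model, d = −½ ln(1 − 2P − Q) − ¼ ln(1 − 2Q).
1 − 2P − Q = 0.333334, giving −½ ln(0.333334) = 0.549305.
1 − 2Q = 0.692308, giving −¼ ln(0.692308) = 0.091931.
d = 0.549305 + 0.091931 = 0.641236.

0.64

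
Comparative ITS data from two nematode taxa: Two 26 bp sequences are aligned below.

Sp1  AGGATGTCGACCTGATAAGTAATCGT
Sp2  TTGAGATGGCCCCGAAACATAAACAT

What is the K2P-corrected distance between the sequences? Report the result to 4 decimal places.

Of 26 sites, 4 differences are transitions and 8 are transversions, so P = 4/26 ≈ 0.153846 and Q = 8/26 ≈ 0.307692.
Under the Kimura two-parameter model, d = −½ ln(1 − 2P − Q) − ¼ ln(1 − 2Q).
1 − 2P − Q = 0.384616, giving −½ ln(0.384616) = 0.477755.
1 − 2Q = 0.384616, giving −¼ ln(0.384616) = 0.238877.
d = 0.477755 + 0.238877 = 0.716632.

0.7166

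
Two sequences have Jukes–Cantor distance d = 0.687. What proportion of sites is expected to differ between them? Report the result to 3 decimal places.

p = (3/4)(1 − e^(−4d/3)) = 0.75 × (1 − e^(-0.916)) = 0.75 × (1 − 0.400116) = 0.449913.

0.450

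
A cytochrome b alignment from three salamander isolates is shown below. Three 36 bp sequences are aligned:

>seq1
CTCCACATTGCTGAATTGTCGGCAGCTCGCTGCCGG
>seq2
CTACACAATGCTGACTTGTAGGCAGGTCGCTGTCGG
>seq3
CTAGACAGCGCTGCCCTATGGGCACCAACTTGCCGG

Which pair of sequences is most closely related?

seq1 and seq2

seq1–seq2: 6/36 differ, p = 0.167, d = 0.188.
seq1–seq3: 14/36 differ, p = 0.389, d = 0.548.
seq2–seq3: 14/36 differ, p = 0.389, d = 0.548.
The smallest distance is between seq1 and seq2.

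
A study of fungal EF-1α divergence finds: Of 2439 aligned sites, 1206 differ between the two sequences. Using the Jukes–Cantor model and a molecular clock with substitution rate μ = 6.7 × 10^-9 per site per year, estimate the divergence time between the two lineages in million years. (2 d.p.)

p = 1206/2439 ≈ 0.494465.
d = −(3/4) ln(1 − 4p/3) = −0.75 ln(1 − 0.659287) = −0.75 ln(0.340713)
  = −0.75 × (-1.076715) = 0.807536 substitutions/site.
Under a molecular clock d = 2μt, so t = d/(2μ) = 0.807536 / (2 × 6.7 × 10^-9) = 60.26 million years.

60.26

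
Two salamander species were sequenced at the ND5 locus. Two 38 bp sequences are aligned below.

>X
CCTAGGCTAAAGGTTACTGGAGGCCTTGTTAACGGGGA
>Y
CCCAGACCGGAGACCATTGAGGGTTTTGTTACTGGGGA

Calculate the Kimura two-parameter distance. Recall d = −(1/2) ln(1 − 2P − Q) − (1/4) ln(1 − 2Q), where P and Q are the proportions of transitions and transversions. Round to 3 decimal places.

Of 38 sites, 14 differences are transitions and 1 are transversions, so P = 14/38 ≈ 0.368421 and Q = 1/38 ≈ 0.026316.
Under the Kimura two-parameter model, d = −½ ln(1 − 2P − Q) − ¼ ln(1 − 2Q).
1 − 2P − Q = 0.236842, giving −½ ln(0.236842) = 0.720181.
1 − 2Q = 0.947368, giving −¼ ln(0.947368) = 0.013517.
d = 0.720181 + 0.013517 = 0.733698.

0.734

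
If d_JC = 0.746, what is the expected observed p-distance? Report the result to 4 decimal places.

p = (3/4)(1 − e^(−4d/3)) = 0.75 × (1 − e^(-0.994667)) = 0.75 × (1 − 0.369847) = 0.472615.

0.4726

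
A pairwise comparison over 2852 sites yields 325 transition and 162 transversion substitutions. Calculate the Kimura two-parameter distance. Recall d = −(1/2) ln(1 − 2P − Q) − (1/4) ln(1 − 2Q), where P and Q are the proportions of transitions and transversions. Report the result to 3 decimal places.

0.198

P = 325/2852 ≈ 0.113955 and Q = 162/2852 ≈ 0.056802.
Under the Kimura two-parameter model, d = −½ ln(1 − 2P − Q) − ¼ ln(1 − 2Q).
1 − 2P − Q = 0.715288, giving −½ ln(0.715288) = 0.167535.
1 − 2Q = 0.886396, giving −¼ ln(0.886396) = 0.030148.
d = 0.167535 + 0.030148 = 0.197683.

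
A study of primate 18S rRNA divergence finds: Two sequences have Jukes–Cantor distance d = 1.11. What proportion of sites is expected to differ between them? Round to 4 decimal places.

0.5793

p = (3/4)(1 − e^(−4d/3)) = 0.75 × (1 − e^(-1.48)) = 0.75 × (1 − 0.227638) = 0.579272.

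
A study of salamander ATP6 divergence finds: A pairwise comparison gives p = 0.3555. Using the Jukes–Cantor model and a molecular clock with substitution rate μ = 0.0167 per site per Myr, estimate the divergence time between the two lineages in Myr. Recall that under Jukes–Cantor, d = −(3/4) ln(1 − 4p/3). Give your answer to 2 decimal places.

14.43

d = −(3/4) ln(1 − 4p/3) = −0.75 ln(1 − 0.474) = −0.75 ln(0.526)
  = −0.75 × (-0.642454) = 0.481841 substitutions/site.
Under a molecular clock d = 2μt, so t = d/(2μ) = 0.481841 / (2 × 0.0167) = 14.43 Myr.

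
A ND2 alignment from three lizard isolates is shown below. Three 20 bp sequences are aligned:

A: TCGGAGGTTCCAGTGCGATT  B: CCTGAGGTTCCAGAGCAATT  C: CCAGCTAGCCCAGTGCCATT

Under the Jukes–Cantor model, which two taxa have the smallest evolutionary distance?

A–B: 4/20 differ, p = 0.200, d = 0.233.
A–C: 8/20 differ, p = 0.400, d = 0.572.
B–C: 8/20 differ, p = 0.400, d = 0.572.
The smallest distance is between A and B.

A and B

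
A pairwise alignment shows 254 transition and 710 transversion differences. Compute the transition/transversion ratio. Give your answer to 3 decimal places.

R = 254/710 = 0.357746… ≈ 0.358 (to 3 d.p.).

0.358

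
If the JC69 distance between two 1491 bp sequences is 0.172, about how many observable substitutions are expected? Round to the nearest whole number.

229

Invert JC69: p = (3/4)(1 − e^(−4d/3)) = 0.75 × (1 − e^(-0.229333)) = 0.75 × (1 − 0.795064) = 0.153702.
Expected differing sites = pL ≈ 0.153702 × 1491 = 229.169682 ≈ 229.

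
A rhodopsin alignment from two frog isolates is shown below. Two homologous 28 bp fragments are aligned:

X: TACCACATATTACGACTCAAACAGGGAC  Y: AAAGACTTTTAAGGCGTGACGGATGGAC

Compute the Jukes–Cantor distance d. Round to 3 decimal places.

The sequences differ at 14 of 28 sites, so p = 14/28 = 0.5.
d = −(3/4) ln(1 − 4p/3) = −0.75 ln(1 − 0.666667) = −0.75 ln(0.333333)
  = −0.75 × (-1.098613) = 0.823960 substitutions/site.

0.824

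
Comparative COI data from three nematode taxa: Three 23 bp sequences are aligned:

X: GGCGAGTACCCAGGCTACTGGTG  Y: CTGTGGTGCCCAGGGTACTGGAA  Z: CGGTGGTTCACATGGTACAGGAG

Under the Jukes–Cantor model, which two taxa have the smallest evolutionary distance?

Y and Z

X–Y: 9/23 differ, p = 0.391, d = 0.553.
X–Z: 10/23 differ, p = 0.435, d = 0.650.
Y–Z: 6/23 differ, p = 0.261, d = 0.321.
The smallest distance is between Y and Z.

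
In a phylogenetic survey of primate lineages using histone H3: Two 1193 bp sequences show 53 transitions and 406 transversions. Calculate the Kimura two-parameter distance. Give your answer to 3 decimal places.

0.566

P = 53/1193 ≈ 0.044426 and Q = 406/1193 ≈ 0.340319.
Under the Kimura two-parameter model, d = −½ ln(1 − 2P − Q) − ¼ ln(1 − 2Q).
1 − 2P − Q = 0.570829, giving −½ ln(0.570829) = 0.280333.
1 − 2Q = 0.319362, giving −¼ ln(0.319362) = 0.285358.
d = 0.280333 + 0.285358 = 0.565691.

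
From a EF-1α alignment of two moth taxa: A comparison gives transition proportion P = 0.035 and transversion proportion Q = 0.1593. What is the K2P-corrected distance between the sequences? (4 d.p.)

0.2261

Under the Kimura two-parameter model, d = −½ ln(1 − 2P − Q) − ¼ ln(1 − 2Q).
1 − 2P − Q = 0.7707, giving −½ ln(0.7707) = 0.130228.
1 − 2Q = 0.6814, giving −¼ ln(0.6814) = 0.095901.
d = 0.130228 + 0.095901 = 0.226129.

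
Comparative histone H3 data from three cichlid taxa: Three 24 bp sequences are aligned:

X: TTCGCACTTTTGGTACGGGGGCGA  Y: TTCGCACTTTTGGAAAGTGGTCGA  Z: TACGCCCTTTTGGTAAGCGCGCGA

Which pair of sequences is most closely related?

X–Y: 4/24 differ, p = 0.167, d = 0.188.
X–Z: 5/24 differ, p = 0.208, d = 0.244.
Y–Z: 6/24 differ, p = 0.250, d = 0.304.
The smallest distance is between X and Y.

X and Y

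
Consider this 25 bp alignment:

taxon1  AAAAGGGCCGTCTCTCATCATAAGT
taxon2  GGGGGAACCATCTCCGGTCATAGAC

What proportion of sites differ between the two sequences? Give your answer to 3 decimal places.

The sequences differ at 13 of 25 positions.
p = 13/25 = 0.520.

0.520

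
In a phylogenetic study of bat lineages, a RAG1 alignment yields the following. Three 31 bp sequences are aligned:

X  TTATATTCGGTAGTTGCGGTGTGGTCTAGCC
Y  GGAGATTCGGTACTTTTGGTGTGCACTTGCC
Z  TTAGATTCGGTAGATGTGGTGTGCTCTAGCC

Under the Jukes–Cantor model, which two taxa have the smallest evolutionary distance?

X and Z

X–Y: 9/31 differ, p = 0.290, d = 0.367.
X–Z: 4/31 differ, p = 0.129, d = 0.142.
Y–Z: 7/31 differ, p = 0.226, d = 0.269.
The smallest distance is between X and Z.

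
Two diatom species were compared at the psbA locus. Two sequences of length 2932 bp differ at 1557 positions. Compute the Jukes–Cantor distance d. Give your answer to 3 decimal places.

p = 1557/2932 ≈ 0.531037.
d = −(3/4) ln(1 − 4p/3) = −0.75 ln(1 − 0.708049) = −0.75 ln(0.291951)
  = −0.75 × (-1.231169) = 0.923377 substitutions/site.

0.923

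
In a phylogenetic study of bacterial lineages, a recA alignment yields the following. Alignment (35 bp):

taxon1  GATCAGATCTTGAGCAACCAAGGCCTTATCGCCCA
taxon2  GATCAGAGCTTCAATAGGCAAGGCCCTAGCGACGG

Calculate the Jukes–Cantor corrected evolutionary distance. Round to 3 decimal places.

The sequences differ at 11 of 35 sites, so p = 11/35 ≈ 0.314286.
d = −(3/4) ln(1 − 4p/3) = −0.75 ln(1 − 0.419048) = −0.75 ln(0.580952)
  = −0.75 × (-0.543087) = 0.407315 substitutions/site.

0.407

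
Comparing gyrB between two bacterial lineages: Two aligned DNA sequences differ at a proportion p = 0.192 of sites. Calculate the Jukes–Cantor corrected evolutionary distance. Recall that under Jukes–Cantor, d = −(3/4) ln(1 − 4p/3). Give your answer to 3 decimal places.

0.222

d = −(3/4) ln(1 − 4p/3) = −0.75 ln(1 − 0.256) = −0.75 ln(0.744)
  = −0.75 × (-0.295714) = 0.221786 substitutions/site.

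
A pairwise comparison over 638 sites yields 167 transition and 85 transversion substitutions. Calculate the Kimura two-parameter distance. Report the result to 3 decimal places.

P = 167/638 ≈ 0.261755 and Q = 85/638 ≈ 0.133229.
Under the Kimura two-parameter model, d = −½ ln(1 − 2P − Q) − ¼ ln(1 − 2Q).
1 − 2P − Q = 0.343261, giving −½ ln(0.343261) = 0.534632.
1 − 2Q = 0.733542, giving −¼ ln(0.733542) = 0.077468.
d = 0.534632 + 0.077468 = 0.612100.

0.612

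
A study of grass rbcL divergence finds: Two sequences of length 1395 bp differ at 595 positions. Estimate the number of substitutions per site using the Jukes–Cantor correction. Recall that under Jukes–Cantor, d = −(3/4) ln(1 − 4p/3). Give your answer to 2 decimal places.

p = 595/1395 ≈ 0.426523.
d = −(3/4) ln(1 − 4p/3) = −0.75 ln(1 − 0.568697) = −0.75 ln(0.431303)
  = −0.75 × (-0.840944) = 0.630708 substitutions/site.

0.63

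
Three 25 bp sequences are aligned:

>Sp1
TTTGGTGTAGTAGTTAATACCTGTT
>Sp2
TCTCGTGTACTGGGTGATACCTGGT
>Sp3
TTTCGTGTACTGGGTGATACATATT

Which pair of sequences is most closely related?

Sp2 and Sp3

Sp1–Sp2: 7/25 differ, p = 0.280, d = 0.351.
Sp1–Sp3: 7/25 differ, p = 0.280, d = 0.351.
Sp2–Sp3: 4/25 differ, p = 0.160, d = 0.180.
The smallest distance is between Sp2 and Sp3.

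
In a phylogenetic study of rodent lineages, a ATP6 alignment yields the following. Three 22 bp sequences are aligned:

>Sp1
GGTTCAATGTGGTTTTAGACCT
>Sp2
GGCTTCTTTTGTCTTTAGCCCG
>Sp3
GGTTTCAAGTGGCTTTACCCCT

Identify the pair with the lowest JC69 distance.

Sp1–Sp2: 9/22 differ, p = 0.409, d = 0.591.
Sp1–Sp3: 6/22 differ, p = 0.273, d = 0.339.
Sp2–Sp3: 7/22 differ, p = 0.318, d = 0.414.
The smallest distance is between Sp1 and Sp3.

Sp1 and Sp3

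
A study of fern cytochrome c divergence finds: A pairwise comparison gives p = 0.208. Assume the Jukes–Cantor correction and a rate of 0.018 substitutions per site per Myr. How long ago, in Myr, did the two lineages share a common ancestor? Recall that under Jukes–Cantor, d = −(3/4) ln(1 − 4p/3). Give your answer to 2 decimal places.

d = −(3/4) ln(1 − 4p/3) = −0.75 ln(1 − 0.277333) = −0.75 ln(0.722667)
  = −0.75 × (-0.324807) = 0.243605 substitutions/site.
Under a molecular clock d = 2μt, so t = d/(2μ) = 0.243605 / (2 × 0.018) = 6.77 Myr.

6.77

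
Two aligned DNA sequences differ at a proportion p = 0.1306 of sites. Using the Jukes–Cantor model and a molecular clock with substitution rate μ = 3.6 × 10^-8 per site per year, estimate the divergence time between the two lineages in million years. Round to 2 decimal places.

d = −(3/4) ln(1 − 4p/3) = −0.75 ln(1 − 0.174133) = −0.75 ln(0.825867)
  = −0.75 × (-0.191322) = 0.143492 substitutions/site.
Under a molecular clock d = 2μt, so t = d/(2μ) = 0.143492 / (2 × 3.6 × 10^-8) = 1.99 million years.

1.99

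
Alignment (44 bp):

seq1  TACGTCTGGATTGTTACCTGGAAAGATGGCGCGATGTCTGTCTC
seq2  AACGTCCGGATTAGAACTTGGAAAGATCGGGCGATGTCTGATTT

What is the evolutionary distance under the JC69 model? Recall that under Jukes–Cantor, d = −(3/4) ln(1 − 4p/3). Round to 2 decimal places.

0.30

The sequences differ at 11 of 44 sites, so p = 11/44 = 0.25.
d = −(3/4) ln(1 − 4p/3) = −0.75 ln(1 − 0.333333) = −0.75 ln(0.666667)
  = −0.75 × (-0.405465) = 0.304099 substitutions/site.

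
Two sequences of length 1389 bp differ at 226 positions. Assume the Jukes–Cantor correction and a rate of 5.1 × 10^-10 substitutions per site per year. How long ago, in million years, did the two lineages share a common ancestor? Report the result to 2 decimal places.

179.82

p = 226/1389 ≈ 0.162707.
d = −(3/4) ln(1 − 4p/3) = −0.75 ln(1 − 0.216943) = −0.75 ln(0.783057)
  = −0.75 × (-0.244550) = 0.183413 substitutions/site.
Under a molecular clock d = 2μt, so t = d/(2μ) = 0.183413 / (2 × 5.1 × 10^-10) = 179.82 million years.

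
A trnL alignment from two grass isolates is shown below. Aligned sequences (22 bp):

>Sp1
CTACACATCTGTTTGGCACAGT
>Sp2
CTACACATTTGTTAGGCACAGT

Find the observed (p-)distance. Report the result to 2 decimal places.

0.09

The sequences differ at 2 of 22 positions (sites 9, 14).
p = 2/22 = 0.090909… ≈ 0.09 (to 2 d.p.).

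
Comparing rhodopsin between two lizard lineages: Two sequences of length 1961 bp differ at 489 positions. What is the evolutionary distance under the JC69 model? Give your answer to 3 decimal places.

p = 489/1961 ≈ 0.249363.
d = −(3/4) ln(1 − 4p/3) = −0.75 ln(1 − 0.332484) = −0.75 ln(0.667516)
  = −0.75 × (-0.404192) = 0.303144 substitutions/site.

0.303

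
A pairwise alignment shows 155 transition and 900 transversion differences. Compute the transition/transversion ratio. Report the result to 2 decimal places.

R = 155/900 = 0.172222… ≈ 0.17 (to 2 d.p.).

0.17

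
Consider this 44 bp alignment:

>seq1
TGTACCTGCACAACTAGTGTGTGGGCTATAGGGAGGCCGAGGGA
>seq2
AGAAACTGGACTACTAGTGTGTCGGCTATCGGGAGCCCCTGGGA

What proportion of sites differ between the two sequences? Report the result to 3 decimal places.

0.227

The sequences differ at 10 of 44 positions (sites 1, 3, 5, 9, 12, 23, 30, 36, 39, 40).
p = 10/44 = 0.227272… ≈ 0.227 (to 3 d.p.).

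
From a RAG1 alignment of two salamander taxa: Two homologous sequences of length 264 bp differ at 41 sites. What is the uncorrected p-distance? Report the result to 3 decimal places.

0.155

p = 41/264 = 0.155303… ≈ 0.155 (to 3 d.p.).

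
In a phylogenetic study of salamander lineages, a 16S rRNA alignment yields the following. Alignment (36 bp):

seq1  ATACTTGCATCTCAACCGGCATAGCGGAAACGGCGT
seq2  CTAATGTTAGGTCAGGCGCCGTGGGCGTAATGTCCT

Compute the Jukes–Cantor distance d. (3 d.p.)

The sequences differ at 18 of 36 sites, so p = 18/36 = 0.5.
d = −(3/4) ln(1 − 4p/3) = −0.75 ln(1 − 0.666667) = −0.75 ln(0.333333)
  = −0.75 × (-1.098613) = 0.823960 substitutions/site.

0.824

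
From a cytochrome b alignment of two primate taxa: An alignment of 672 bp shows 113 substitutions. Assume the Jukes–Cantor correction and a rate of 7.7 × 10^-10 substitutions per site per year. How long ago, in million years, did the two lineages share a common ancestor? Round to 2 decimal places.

p = 113/672 ≈ 0.168155.
d = −(3/4) ln(1 − 4p/3) = −0.75 ln(1 − 0.224207) = −0.75 ln(0.775793)
  = −0.75 × (-0.253870) = 0.190403 substitutions/site.
Under a molecular clock d = 2μt, so t = d/(2μ) = 0.190403 / (2 × 7.7 × 10^-10) = 123.64 million years.

123.64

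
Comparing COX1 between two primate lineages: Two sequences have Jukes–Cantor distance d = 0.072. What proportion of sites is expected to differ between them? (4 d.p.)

p = (3/4)(1 − e^(−4d/3)) = 0.75 × (1 − e^(-0.096)) = 0.75 × (1 − 0.908464) = 0.068652.

0.0687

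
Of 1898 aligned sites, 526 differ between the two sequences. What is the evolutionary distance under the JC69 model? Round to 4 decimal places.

0.3459

p = 526/1898 ≈ 0.277134.
d = −(3/4) ln(1 − 4p/3) = −0.75 ln(1 − 0.369512) = −0.75 ln(0.630488)
  = −0.75 × (-0.461261) = 0.345946 substitutions/site.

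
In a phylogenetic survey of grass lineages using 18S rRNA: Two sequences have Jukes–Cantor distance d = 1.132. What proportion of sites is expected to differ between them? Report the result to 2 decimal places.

0.58

p = (3/4)(1 − e^(−4d/3)) = 0.75 × (1 − e^(-1.509333)) = 0.75 × (1 − 0.221057) = 0.584207.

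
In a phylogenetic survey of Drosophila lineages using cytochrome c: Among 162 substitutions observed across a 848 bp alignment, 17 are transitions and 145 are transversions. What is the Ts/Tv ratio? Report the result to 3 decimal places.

0.117

R = 17/145 = 0.117241… ≈ 0.117 (to 3 d.p.).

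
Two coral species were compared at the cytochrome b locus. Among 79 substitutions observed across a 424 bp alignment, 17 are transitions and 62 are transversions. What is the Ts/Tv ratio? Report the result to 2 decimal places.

R = 17/62 = 0.274193… ≈ 0.27 (to 2 d.p.).

0.27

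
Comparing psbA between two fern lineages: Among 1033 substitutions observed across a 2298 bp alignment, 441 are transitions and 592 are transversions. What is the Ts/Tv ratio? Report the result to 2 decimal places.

R = 441/592 = 0.744932… ≈ 0.74 (to 2 d.p.).

0.74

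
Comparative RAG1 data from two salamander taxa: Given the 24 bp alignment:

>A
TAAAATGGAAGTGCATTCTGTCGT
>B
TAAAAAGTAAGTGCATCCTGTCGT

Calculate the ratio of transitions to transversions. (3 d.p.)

0.500

Transitions are A↔G and C↔T; transversions are all other mismatches.
Transitions: 1. Transversions: 2.
R = 1/2 = 0.500.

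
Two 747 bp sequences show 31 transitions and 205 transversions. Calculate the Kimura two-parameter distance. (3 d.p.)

P = 31/747 ≈ 0.041499 and Q = 205/747 ≈ 0.274431.
Under the Kimura two-parameter model, d = −½ ln(1 − 2P − Q) − ¼ ln(1 − 2Q).
1 − 2P − Q = 0.642571, giving −½ ln(0.642571) = 0.221139.
1 − 2Q = 0.451138, giving −¼ ln(0.451138) = 0.198995.
d = 0.221139 + 0.198995 = 0.420134.

0.420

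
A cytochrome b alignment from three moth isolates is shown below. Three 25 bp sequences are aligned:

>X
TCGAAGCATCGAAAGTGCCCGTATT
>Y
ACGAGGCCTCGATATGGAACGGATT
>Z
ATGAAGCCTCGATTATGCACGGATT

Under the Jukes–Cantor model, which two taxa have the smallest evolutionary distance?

X–Y: 9/25 differ, p = 0.360, d = 0.490.
X–Z: 8/25 differ, p = 0.320, d = 0.417.
Y–Z: 6/25 differ, p = 0.240, d = 0.289.
The smallest distance is between Y and Z.

Y and Z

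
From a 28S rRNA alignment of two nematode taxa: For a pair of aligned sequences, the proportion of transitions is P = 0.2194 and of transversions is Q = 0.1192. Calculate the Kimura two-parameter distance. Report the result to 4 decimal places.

Under the Kimura two-parameter model, d = −½ ln(1 − 2P − Q) − ¼ ln(1 − 2Q).
1 − 2P − Q = 0.442, giving −½ ln(0.442) = 0.408223.
1 − 2Q = 0.7616, giving −¼ ln(0.7616) = 0.068083.
d = 0.408223 + 0.068083 = 0.476306.

0.4763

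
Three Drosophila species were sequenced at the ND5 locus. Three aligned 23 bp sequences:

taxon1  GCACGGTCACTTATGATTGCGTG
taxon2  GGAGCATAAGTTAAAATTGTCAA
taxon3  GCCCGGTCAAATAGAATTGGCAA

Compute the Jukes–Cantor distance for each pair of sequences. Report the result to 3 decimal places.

d(taxon1,taxon2) = 0.892, d(taxon1,taxon3) = 0.553, d(taxon2,taxon3) = 0.650

taxon1–taxon2: 12/23 sites differ → p ≈ 0.521739, d = −0.75 ln(1 − 0.695652) = 0.892188 ≈ 0.892.
taxon1–taxon3: 9/23 sites differ → p ≈ 0.391304, d = −0.75 ln(1 − 0.521739) = 0.553199 ≈ 0.553.
taxon2–taxon3: 10/23 sites differ → p ≈ 0.434783, d = −0.75 ln(1 − 0.579711) = 0.650110 ≈ 0.650.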